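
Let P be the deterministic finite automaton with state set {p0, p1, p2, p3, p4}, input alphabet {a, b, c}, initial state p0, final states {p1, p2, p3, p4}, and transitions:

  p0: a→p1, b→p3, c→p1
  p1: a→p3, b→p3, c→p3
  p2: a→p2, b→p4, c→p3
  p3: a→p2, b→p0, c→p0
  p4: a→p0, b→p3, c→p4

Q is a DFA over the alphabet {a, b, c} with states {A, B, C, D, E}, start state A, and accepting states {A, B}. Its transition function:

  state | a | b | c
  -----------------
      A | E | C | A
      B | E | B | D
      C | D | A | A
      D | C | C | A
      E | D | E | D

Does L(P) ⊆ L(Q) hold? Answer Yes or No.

The string a is in L(P) but not in L(Q).
So L(P) ⊄ L(Q).

No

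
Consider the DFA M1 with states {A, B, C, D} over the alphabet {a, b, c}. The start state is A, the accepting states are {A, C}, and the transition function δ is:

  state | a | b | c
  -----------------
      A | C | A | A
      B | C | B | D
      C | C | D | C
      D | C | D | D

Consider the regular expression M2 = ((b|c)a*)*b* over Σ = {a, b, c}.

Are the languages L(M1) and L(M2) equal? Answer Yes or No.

The string a is accepted by M1 but rejected by M2.
So L(M1) ≠ L(M2).

No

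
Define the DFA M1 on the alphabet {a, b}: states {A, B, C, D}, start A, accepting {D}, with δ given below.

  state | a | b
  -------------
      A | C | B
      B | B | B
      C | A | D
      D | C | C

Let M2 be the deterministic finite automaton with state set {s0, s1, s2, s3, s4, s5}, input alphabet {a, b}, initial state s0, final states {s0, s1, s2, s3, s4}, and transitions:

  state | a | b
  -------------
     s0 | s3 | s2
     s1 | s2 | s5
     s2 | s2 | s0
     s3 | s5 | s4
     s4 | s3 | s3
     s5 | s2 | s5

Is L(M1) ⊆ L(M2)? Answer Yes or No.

Exploring the product automaton M1 × M2 from the start pair (A, s0), following both machines on each input symbol, reaches 12 state pairs: (A, s0), (C, s3), (B, s2), (A, s5), (D, s4), (B, s0), (C, s2), (B, s5), (B, s3), (A, s2), (D, s0), (B, s4).
M1 accepts in {D} and M2 accepts in {s0, s1, s2, s3, s4}. The reachable pairs whose M1-component is accepting are (D, s4), (D, s0); in each of them the M2-component is accepting too, so the product for L(M1) \ L(M2) (M1-component accepting, M2-component rejecting) has no reachable accepting pair and the difference is empty.
Hence every string in L(M1) is also in L(M2).

Yes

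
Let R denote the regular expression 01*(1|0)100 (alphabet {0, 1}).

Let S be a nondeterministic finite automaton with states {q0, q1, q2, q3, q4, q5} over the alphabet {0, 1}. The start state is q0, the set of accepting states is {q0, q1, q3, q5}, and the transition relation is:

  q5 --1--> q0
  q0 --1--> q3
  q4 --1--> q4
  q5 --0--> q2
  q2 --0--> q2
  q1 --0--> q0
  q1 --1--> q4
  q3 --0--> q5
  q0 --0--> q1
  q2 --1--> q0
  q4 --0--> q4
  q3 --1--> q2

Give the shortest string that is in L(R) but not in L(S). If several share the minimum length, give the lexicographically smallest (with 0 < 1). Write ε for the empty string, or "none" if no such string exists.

00100

The string 00100 is accepted by R but not by S.
No shorter string lies in the difference, and 00100 is the lexicographically first length-5 string in L(R) \ L(S).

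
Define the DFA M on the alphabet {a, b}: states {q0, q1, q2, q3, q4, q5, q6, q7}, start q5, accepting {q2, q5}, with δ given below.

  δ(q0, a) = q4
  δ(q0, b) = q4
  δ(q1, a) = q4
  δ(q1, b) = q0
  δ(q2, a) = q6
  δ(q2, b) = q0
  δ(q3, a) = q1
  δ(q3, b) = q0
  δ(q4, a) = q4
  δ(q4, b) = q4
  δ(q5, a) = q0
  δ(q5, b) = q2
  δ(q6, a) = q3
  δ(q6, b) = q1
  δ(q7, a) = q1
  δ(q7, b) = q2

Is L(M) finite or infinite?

finite

The useful states (reachable from q5 and able to reach an accepting state) are {q2, q5}.
Restricted to these states the transition graph has no cycle, so every accepting path has bounded length and L is finite.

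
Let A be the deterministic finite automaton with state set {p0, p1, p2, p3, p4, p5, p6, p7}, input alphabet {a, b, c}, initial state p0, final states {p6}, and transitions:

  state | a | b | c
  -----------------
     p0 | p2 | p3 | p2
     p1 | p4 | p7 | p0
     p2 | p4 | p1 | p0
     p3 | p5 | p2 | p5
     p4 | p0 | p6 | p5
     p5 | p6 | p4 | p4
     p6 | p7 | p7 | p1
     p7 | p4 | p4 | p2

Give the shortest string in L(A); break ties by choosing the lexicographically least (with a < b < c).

A breadth-first search from p0 reaches an accepting state first via the path p0 → p2 → p4 → p6 on input aab.
No string of length < 3 is accepted (BFS exhausts all shorter strings without reaching an accepting state), and aab is the lexicographically least accepting string of length 3.

aab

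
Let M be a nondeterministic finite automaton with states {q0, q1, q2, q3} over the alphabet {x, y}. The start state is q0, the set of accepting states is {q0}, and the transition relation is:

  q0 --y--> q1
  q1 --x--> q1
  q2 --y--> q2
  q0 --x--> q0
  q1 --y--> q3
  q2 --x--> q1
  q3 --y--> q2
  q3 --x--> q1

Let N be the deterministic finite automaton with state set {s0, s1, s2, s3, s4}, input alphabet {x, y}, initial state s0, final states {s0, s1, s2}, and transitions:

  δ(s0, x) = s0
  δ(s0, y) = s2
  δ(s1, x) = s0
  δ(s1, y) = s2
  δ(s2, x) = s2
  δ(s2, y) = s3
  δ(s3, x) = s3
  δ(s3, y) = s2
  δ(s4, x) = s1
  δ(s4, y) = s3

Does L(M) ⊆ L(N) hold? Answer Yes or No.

Yes

Exploring the product automaton M × N from the start pair (q0, s0), following both machines on each input symbol, reaches 7 state pairs: (q0, s0), (q1, s2), (q3, s3), (q1, s3), (q2, s2), (q3, s2), (q2, s3).
M accepts in {q0} and N accepts in {s0, s1, s2}. The reachable pairs whose M-component is accepting are (q0, s0); in each of them the N-component is accepting too, so the product for L(M) \ L(N) (M-component accepting, N-component rejecting) has no reachable accepting pair and the difference is empty.
Hence every string in L(M) is also in L(N).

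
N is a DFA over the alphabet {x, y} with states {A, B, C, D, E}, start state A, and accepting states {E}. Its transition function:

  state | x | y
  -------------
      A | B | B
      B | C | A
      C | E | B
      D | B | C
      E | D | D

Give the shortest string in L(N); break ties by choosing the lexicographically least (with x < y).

xxx

A breadth-first search from A reaches an accepting state first via the path A → B → C → E on input xxx.
No string of length < 3 is accepted (BFS exhausts all shorter strings without reaching an accepting state), and xxx is the lexicographically least accepting string of length 3.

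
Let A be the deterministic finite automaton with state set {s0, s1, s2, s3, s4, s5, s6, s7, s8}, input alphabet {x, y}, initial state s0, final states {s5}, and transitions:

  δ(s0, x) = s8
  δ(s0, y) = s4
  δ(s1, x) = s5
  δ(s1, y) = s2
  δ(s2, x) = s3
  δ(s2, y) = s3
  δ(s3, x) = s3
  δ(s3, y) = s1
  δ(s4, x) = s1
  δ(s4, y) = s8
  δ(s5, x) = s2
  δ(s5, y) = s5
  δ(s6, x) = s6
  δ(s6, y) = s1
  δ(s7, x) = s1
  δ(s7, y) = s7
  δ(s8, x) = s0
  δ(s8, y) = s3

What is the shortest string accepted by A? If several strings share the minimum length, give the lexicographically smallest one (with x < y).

A breadth-first search from s0 reaches an accepting state first via the path s0 → s4 → s1 → s5 on input yxx.
No string of length < 3 is accepted (BFS exhausts all shorter strings without reaching an accepting state), and yxx is the lexicographically least accepting string of length 3.

yxx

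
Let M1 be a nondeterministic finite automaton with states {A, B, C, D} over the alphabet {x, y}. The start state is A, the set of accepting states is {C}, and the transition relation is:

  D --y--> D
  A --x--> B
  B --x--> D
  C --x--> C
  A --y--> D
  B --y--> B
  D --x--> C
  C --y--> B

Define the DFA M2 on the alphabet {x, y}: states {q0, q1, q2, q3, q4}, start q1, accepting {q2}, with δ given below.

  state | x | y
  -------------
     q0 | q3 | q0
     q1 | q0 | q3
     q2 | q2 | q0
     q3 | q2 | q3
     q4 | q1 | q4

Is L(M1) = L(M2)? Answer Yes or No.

Yes

Exploring the product automaton M1 × M2 from the start pair (A, q1), following both machines on each input symbol, reaches 4 state pairs: (A, q1), (B, q0), (D, q3), (C, q2).
M1 accepts in {C} and M2 accepts in {q2}. In every reachable pair the two components are either both accepting — (C, q2) — or both non-accepting, so no string is accepted by exactly one of the machines: L(M1) \ L(M2) and L(M2) \ L(M1) are both empty.
Hence every string is accepted by M1 iff it is accepted by M2, and the two languages coincide.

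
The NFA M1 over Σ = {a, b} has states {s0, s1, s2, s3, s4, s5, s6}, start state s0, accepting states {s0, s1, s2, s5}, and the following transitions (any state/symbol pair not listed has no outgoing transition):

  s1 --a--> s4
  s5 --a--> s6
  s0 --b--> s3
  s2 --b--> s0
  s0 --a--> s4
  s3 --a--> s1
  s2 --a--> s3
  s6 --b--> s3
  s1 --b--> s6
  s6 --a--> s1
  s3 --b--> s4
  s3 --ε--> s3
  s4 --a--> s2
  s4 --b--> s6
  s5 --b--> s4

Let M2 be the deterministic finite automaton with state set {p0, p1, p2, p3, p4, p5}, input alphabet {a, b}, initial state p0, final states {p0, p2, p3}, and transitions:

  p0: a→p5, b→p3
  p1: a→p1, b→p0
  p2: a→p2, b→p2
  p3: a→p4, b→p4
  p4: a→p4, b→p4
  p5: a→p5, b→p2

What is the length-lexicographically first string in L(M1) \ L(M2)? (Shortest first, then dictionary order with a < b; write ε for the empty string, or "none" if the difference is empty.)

The string aa is accepted by M1 but not by M2.
No shorter string lies in the difference, and aa is the lexicographically first length-2 string in L(M1) \ L(M2).

aa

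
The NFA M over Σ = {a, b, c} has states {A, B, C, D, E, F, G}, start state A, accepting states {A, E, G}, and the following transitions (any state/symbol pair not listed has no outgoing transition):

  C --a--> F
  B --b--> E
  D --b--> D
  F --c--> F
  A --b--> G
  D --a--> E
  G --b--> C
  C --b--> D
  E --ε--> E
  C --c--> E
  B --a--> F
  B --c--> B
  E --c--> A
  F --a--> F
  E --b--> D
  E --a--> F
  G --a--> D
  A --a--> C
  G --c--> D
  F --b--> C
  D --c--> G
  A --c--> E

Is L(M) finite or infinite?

State D is reachable from the start and can reach an accepting state, and it lies on the cycle D → D.
Traversing that cycle any number of times yields accepted strings of unbounded length, so the language is infinite.

infinite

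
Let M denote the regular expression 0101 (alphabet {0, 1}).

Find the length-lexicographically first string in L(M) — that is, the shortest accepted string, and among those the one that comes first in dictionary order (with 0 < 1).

By inspection of the expression, no string of length less than 4 matches, and 0101 is the lexicographically first match of length 4.

0101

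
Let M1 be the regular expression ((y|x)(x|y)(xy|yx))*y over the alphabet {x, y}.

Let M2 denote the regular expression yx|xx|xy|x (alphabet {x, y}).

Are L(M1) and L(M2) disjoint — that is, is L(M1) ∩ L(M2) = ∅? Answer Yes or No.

Converting the expression M1 to a DFA (subset construction, then merging equivalent states) gives the minimal DFA with states {r0, r1, r2, r3, r4, r5, r6}, start state r0, accepting states {r2} and transitions r0: x→r1, y→r2; r1: x→r3, y→r3; r2: x→r3, y→r3; r3: x→r4, y→r5; r4: x→r6, y→r0; r5: x→r0, y→r6; r6: x→r6, y→r6.
Converting the expression M2 to a DFA (subset construction, then merging equivalent states) gives the minimal DFA with states {t0, t1, t2, t3, t4}, start state t0, accepting states {t1, t3} and transitions t0: x→t1, y→t2; t1: x→t3, y→t3; t2: x→t3, y→t4; t3: x→t4, y→t4; t4: x→t4, y→t4.
Exploring the product automaton M1 × M2 from the start pair (r0, t0), following both machines on each input symbol, reaches 11 state pairs: (r0, t0), (r1, t1), (r2, t2), (r3, t3), (r3, t4), (r4, t4), (r5, t4), (r6, t4), (r0, t4), (r1, t4), (r2, t4).
M1 accepts in {r2} and M2 accepts in {t1, t3}; no reachable pair has both components accepting, so no string drives both machines to acceptance simultaneously and L(M1) ∩ L(M2) = ∅.
So no string is accepted by both, and the intersection is empty.

Yes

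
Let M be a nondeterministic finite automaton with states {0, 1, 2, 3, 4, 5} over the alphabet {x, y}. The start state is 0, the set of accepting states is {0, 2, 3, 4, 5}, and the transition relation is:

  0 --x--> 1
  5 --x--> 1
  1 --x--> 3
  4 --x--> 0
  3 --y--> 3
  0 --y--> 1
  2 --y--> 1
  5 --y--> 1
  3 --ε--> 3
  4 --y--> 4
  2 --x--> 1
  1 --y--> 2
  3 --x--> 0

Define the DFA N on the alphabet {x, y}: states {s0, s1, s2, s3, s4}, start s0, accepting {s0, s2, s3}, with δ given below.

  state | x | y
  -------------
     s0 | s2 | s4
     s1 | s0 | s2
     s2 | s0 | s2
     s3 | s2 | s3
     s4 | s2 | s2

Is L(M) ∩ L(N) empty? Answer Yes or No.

The empty string ε is accepted by both M and N.
Hence L(M) ∩ L(N) ≠ ∅.

No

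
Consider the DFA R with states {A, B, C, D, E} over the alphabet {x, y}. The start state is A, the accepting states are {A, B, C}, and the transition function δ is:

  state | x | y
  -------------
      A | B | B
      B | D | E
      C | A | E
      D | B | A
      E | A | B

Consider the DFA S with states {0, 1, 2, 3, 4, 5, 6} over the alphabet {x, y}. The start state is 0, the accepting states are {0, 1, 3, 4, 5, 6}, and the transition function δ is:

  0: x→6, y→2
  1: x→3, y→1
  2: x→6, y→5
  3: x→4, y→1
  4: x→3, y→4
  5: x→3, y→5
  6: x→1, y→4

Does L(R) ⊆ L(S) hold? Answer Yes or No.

The string y is in L(R) but not in L(S).
So L(R) ⊄ L(S).

No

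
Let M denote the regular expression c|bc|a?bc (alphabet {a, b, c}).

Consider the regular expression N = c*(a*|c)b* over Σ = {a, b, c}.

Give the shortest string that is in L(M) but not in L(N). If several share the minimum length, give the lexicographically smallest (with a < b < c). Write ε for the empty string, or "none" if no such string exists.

bc

The string bc is accepted by M but not by N.
No shorter string lies in the difference, and bc is the lexicographically first length-2 string in L(M) \ L(N).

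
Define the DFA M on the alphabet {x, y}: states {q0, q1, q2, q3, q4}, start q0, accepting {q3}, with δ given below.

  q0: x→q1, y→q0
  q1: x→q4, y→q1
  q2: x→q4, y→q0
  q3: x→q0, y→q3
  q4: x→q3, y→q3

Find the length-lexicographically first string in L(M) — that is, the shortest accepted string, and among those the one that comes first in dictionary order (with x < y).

A breadth-first search from q0 reaches an accepting state first via the path q0 → q1 → q4 → q3 on input xxx.
No string of length < 3 is accepted (BFS exhausts all shorter strings without reaching an accepting state), and xxx is the lexicographically least accepting string of length 3.

xxx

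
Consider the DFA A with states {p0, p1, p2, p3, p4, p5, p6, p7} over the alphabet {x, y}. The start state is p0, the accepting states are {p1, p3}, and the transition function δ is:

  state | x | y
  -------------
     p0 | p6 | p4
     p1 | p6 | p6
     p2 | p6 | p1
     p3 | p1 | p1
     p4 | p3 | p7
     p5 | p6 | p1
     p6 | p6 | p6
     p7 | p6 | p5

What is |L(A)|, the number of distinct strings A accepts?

4

The useful subgraph on states {p0, p1, p3, p4, p5, p7} is acyclic, so L(A) is finite; the longest accepting path visits 5 useful states, giving maximum string length 4.
Counting accepting paths from p0 by length: 1 of length 2, 2 of length 3, 1 of length 4. Total 4.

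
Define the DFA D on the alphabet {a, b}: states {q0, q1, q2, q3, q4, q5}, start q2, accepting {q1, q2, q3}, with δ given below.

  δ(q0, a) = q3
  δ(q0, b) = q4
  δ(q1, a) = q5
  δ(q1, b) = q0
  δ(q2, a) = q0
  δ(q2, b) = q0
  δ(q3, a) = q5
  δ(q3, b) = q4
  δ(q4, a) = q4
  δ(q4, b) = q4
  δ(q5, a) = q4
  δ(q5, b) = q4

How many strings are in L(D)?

The useful subgraph on states {q0, q2, q3} is acyclic, so L(D) is finite; the longest accepting path visits 3 useful states, giving maximum string length 2.
Counting accepting paths from q2 by length: 1 of length 0, 2 of length 2. Total 3.

3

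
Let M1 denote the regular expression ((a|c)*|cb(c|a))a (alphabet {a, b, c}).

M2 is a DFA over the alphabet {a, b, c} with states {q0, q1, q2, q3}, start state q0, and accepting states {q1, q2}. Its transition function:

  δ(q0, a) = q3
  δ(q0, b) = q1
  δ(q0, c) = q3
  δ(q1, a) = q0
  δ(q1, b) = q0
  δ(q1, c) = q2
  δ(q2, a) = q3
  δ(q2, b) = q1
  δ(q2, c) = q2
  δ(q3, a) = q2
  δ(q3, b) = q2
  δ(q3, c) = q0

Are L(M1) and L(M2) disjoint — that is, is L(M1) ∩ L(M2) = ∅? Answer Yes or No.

No

The string aa is accepted by both M1 and M2.
Hence L(M1) ∩ L(M2) ≠ ∅.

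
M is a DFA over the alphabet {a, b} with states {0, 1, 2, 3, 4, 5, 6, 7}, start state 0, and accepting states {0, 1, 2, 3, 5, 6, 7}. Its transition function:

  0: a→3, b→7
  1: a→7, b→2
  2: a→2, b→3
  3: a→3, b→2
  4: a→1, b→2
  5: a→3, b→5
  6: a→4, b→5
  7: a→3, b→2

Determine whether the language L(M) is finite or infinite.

State 2 is reachable from the start and can reach an accepting state, and it lies on the cycle 2 → 2.
Traversing that cycle any number of times yields accepted strings of unbounded length, so the language is infinite.

infinite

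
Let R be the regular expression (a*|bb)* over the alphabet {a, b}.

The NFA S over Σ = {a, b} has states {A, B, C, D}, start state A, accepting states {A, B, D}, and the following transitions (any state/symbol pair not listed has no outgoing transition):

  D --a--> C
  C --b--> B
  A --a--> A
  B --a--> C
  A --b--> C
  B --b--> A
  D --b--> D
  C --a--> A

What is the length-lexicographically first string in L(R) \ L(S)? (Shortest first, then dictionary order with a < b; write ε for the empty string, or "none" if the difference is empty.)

bba

The string bba is accepted by R but not by S.
No shorter string lies in the difference, and bba is the lexicographically first length-3 string in L(R) \ L(S).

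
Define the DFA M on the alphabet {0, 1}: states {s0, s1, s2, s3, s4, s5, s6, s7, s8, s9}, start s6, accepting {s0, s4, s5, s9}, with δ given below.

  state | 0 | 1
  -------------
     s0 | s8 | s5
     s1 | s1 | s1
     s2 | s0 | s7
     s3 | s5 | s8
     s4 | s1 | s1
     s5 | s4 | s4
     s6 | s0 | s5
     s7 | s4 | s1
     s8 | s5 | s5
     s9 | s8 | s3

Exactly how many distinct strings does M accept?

The useful subgraph on states {s0, s4, s5, s6, s8} is acyclic, so L(M) is finite; the longest accepting path visits 5 useful states, giving maximum string length 4.
Counting accepting paths from s6 by length: 2 of length 1, 3 of length 2, 4 of length 3, 4 of length 4. Total 13.

13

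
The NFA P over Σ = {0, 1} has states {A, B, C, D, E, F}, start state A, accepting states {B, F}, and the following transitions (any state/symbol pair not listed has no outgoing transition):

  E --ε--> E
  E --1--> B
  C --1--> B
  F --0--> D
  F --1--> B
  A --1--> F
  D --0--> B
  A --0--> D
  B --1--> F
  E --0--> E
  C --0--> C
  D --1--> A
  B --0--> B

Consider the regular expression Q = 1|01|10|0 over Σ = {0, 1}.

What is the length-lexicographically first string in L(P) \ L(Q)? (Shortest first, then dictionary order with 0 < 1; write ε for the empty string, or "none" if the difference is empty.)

The string 00 is accepted by P but not by Q.
No shorter string lies in the difference, and 00 is the lexicographically first length-2 string in L(P) \ L(Q).

00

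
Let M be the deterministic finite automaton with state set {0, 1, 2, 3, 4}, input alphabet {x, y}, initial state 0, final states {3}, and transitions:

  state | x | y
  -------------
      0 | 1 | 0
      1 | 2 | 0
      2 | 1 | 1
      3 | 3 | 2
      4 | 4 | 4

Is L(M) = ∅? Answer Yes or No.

The states reachable from the start state are {0, 1, 2}.
None of the accepting states {3} is reachable, so no string is accepted and L(M) = ∅.

Yes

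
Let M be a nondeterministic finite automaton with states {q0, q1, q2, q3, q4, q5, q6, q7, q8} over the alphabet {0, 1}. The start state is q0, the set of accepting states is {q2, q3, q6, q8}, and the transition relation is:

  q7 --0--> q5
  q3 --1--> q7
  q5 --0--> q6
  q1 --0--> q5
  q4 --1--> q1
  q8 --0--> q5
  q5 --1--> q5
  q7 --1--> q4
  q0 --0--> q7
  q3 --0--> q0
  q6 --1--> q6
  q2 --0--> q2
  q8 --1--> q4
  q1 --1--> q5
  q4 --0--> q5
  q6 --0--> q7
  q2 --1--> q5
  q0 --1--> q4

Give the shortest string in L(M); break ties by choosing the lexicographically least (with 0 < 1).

A breadth-first search from q0 reaches an accepting state first via the path q0 → q7 → q5 → q6 on input 000.
No string of length < 3 is accepted (BFS exhausts all shorter strings without reaching an accepting state), and 000 is the lexicographically least accepting string of length 3.

000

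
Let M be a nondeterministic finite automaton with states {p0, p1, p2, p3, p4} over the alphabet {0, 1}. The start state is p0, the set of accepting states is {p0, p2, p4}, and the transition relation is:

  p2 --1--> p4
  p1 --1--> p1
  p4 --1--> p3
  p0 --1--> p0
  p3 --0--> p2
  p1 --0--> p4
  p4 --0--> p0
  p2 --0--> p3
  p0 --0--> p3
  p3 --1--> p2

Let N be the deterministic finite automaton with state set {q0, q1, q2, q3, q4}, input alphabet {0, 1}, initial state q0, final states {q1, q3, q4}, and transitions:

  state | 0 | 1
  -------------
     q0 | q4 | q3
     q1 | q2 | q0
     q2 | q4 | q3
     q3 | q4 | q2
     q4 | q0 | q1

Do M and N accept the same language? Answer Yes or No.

No

The empty string ε is accepted by M but rejected by N.
So L(M) ≠ L(N).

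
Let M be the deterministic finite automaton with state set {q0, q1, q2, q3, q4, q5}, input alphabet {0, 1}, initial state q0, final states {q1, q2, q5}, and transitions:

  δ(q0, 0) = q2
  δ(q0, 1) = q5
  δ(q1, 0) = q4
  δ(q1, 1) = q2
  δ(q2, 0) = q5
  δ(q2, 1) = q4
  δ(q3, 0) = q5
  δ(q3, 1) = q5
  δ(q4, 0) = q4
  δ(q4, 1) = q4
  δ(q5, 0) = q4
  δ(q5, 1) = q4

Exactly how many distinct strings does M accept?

3

The useful subgraph on states {q0, q2, q5} is acyclic, so L(M) is finite; the longest accepting path visits 3 useful states, giving maximum string length 2.
Counting accepting paths from q0 by length: 2 of length 1, 1 of length 2. Total 3.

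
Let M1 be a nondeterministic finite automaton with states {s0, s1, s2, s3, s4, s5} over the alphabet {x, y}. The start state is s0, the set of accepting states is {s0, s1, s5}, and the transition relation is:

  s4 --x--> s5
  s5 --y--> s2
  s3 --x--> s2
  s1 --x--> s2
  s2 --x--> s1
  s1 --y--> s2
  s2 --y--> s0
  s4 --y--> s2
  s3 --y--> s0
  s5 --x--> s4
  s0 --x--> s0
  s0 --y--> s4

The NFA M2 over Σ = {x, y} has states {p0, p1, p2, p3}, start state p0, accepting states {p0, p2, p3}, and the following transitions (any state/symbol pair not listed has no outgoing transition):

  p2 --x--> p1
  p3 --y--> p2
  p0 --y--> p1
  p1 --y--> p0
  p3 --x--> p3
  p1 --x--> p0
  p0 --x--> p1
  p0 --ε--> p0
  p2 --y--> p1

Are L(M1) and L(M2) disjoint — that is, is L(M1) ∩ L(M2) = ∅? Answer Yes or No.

The empty string ε is accepted by both M1 and M2.
Hence L(M1) ∩ L(M2) ≠ ∅.

No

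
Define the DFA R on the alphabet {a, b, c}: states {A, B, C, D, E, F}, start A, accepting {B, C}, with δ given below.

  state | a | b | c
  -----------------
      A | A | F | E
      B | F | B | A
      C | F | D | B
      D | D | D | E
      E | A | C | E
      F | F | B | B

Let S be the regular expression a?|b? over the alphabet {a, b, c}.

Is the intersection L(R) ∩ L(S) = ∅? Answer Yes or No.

Yes

Converting the expression S to a DFA (subset construction, then merging equivalent states) gives the minimal DFA with states {s0, s1, s2}, start state s0, accepting states {s0, s1} and transitions s0: a→s1, b→s1, c→s2; s1: a→s2, b→s2, c→s2; s2: a→s2, b→s2, c→s2.
Exploring the product automaton R × S from the start pair (A, s0), following both machines on each input symbol, reaches 9 state pairs: (A, s0), (A, s1), (F, s1), (E, s2), (A, s2), (F, s2), (B, s2), (C, s2), (D, s2).
R accepts in {B, C} and S accepts in {s0, s1}; no reachable pair has both components accepting, so no string drives both machines to acceptance simultaneously and L(R) ∩ L(S) = ∅.
So no string is accepted by both, and the intersection is empty.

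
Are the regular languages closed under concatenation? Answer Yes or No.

If R₁ and R₂ are regular expressions for the two languages then R₁R₂ denotes L₁L₂; on automata, add ε-moves from every accepting state of an NFA for L₁ to the start state of an NFA for L₂ and keep only the second machine's accepting states.
So the regular languages are closed under concatenation.

Yes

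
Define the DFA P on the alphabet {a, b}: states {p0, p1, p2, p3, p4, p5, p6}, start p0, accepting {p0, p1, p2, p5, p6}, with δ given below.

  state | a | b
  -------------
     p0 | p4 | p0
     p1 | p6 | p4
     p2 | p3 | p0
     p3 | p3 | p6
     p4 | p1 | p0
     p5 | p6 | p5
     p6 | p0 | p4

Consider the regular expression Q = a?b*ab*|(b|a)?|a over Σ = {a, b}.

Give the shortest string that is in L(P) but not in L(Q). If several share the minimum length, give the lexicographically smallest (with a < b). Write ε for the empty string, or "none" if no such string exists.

bb

The string bb is accepted by P but not by Q.
No shorter string lies in the difference, and bb is the lexicographically first length-2 string in L(P) \ L(Q).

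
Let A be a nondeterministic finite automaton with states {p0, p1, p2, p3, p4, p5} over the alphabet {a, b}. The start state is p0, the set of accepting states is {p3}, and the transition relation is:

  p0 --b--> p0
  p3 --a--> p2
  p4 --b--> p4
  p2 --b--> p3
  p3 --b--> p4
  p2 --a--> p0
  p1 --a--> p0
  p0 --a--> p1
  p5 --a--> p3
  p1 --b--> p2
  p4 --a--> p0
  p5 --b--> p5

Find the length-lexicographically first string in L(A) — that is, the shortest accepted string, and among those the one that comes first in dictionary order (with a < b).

abb

A breadth-first search from p0 reaches an accepting state first via the path p0 → p1 → p2 → p3 on input abb.
No string of length < 3 is accepted (BFS exhausts all shorter strings without reaching an accepting state), and abb is the lexicographically least accepting string of length 3.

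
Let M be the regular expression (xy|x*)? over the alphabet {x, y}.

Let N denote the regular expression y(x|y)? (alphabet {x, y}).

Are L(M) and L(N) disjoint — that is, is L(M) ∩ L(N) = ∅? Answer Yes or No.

Converting the expression M to a DFA (subset construction, then merging equivalent states) gives the minimal DFA with states {m0, m1, m2, m3, m4}, start state m0, accepting states {m0, m1, m3, m4} and transitions m0: x→m1, y→m2; m1: x→m3, y→m4; m2: x→m2, y→m2; m3: x→m3, y→m2; m4: x→m2, y→m2.
Converting the expression N to a DFA (subset construction, then merging equivalent states) gives the minimal DFA with states {n0, n1, n2, n3}, start state n0, accepting states {n2, n3} and transitions n0: x→n1, y→n2; n1: x→n1, y→n1; n2: x→n3, y→n3; n3: x→n1, y→n1.
Exploring the product automaton M × N from the start pair (m0, n0), following both machines on each input symbol, reaches 7 state pairs: (m0, n0), (m1, n1), (m2, n2), (m3, n1), (m4, n1), (m2, n3), (m2, n1).
M accepts in {m0, m1, m3, m4} and N accepts in {n2, n3}; no reachable pair has both components accepting, so no string drives both machines to acceptance simultaneously and L(M) ∩ L(N) = ∅.
So no string is accepted by both, and the intersection is empty.

Yes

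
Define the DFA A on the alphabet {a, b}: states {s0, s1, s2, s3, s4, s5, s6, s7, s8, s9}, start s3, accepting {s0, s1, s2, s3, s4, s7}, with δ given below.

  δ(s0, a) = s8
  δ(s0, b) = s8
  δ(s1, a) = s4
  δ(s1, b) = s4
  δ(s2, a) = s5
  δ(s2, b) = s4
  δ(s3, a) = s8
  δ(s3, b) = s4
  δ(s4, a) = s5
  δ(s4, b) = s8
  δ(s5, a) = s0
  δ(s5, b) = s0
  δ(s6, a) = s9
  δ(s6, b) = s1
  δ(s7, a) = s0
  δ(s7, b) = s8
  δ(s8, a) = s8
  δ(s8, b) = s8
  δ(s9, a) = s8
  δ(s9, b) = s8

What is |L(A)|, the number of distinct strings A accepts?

4

The useful subgraph on states {s0, s3, s4, s5} is acyclic, so L(A) is finite; the longest accepting path visits 4 useful states, giving maximum string length 3.
Counting accepting paths from s3 by length: 1 of length 0, 1 of length 1, 2 of length 3. Total 4.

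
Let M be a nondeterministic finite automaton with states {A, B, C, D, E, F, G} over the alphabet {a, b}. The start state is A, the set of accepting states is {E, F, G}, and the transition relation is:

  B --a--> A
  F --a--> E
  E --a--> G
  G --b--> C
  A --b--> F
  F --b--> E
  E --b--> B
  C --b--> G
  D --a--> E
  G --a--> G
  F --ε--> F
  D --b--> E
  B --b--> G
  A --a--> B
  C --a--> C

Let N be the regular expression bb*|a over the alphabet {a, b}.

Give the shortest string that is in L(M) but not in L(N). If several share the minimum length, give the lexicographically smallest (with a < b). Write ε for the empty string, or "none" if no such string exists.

The string ab is accepted by M but not by N.
No shorter string lies in the difference, and ab is the lexicographically first length-2 string in L(M) \ L(N).

ab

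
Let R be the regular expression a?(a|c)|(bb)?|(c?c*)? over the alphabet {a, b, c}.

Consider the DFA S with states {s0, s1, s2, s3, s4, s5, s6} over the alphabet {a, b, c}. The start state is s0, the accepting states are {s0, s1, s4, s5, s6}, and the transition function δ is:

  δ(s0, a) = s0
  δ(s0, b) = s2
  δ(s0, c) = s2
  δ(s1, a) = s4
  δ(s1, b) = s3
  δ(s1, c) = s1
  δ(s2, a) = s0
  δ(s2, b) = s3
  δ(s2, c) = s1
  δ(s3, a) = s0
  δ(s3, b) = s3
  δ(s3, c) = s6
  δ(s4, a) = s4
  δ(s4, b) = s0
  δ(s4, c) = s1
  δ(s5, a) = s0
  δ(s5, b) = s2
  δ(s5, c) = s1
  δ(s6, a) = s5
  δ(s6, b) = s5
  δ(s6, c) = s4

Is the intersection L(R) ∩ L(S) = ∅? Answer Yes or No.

No

The empty string ε is accepted by both R and S.
Hence L(R) ∩ L(S) ≠ ∅.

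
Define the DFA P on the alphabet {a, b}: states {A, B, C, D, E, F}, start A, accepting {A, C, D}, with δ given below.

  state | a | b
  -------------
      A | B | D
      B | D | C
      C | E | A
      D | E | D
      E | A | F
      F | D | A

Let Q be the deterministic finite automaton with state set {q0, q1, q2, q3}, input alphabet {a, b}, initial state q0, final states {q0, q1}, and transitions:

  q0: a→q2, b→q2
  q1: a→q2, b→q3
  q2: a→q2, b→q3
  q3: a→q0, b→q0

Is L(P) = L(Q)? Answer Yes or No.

No

The string b is accepted by P but rejected by Q.
So L(P) ≠ L(Q).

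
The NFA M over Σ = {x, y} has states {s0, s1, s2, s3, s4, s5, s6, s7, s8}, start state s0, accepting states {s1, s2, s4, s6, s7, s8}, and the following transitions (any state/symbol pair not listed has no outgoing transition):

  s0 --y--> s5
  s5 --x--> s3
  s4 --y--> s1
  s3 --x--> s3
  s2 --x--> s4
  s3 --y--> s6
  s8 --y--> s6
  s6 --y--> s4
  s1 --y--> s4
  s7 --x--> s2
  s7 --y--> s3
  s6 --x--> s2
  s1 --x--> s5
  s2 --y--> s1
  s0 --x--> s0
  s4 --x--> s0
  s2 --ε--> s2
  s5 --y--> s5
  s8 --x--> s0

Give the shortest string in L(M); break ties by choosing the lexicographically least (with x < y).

A breadth-first search from s0 reaches an accepting state first via the path s0 → s5 → s3 → s6 on input yxy.
No string of length < 3 is accepted (BFS exhausts all shorter strings without reaching an accepting state), and yxy is the lexicographically least accepting string of length 3.

yxy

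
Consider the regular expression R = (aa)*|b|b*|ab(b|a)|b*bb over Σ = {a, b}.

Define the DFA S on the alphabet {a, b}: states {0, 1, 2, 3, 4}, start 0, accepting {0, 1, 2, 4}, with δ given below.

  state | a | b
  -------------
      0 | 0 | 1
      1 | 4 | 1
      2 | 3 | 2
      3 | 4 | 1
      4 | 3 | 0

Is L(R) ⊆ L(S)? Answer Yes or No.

Yes

Converting the expression R to a DFA (subset construction, then merging equivalent states) gives the minimal DFA with states {r0, r1, r2, r3, r4, r5, r6, r7}, start state r0, accepting states {r0, r2, r3, r7} and transitions r0: a→r1, b→r2; r1: a→r3, b→r4; r2: a→r5, b→r2; r3: a→r6, b→r5; r4: a→r7, b→r7; r5: a→r5, b→r5; r6: a→r3, b→r5; r7: a→r5, b→r5.
Exploring the product automaton R × S from the start pair (r0, 0), following both machines on each input symbol, reaches 12 state pairs: (r0, 0), (r1, 0), (r2, 1), (r3, 0), (r4, 1), (r5, 4), (r6, 0), (r5, 1), (r7, 4), (r7, 1), (r5, 3), (r5, 0).
R accepts in {r0, r2, r3, r7} and S accepts in {0, 1, 2, 4}. The reachable pairs whose R-component is accepting are (r0, 0), (r2, 1), (r3, 0), (r7, 4), (r7, 1); in each of them the S-component is accepting too, so the product for L(R) \ L(S) (R-component accepting, S-component rejecting) has no reachable accepting pair and the difference is empty.
Hence every string in L(R) is also in L(S).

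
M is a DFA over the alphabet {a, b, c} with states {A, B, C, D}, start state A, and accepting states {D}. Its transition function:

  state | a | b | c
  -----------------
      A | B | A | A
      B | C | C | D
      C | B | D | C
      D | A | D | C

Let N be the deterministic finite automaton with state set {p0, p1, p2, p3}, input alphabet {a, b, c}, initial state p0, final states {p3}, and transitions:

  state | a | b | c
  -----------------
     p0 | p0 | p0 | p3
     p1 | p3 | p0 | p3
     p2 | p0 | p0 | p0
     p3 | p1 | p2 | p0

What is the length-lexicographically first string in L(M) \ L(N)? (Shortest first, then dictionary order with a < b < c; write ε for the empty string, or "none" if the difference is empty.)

The string aab is accepted by M but not by N.
No shorter string lies in the difference, and aab is the lexicographically first length-3 string in L(M) \ L(N).

aab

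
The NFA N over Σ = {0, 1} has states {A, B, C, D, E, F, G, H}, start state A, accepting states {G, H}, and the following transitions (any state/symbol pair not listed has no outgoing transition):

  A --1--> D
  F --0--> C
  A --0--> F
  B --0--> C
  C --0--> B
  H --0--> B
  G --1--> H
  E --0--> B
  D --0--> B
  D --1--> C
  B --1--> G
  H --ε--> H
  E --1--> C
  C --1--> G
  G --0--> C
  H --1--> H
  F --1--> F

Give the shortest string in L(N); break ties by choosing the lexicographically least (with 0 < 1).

A breadth-first search from A reaches an accepting state first via the path A → F → C → G on input 001.
No string of length < 3 is accepted (BFS exhausts all shorter strings without reaching an accepting state), and 001 is the lexicographically least accepting string of length 3.

001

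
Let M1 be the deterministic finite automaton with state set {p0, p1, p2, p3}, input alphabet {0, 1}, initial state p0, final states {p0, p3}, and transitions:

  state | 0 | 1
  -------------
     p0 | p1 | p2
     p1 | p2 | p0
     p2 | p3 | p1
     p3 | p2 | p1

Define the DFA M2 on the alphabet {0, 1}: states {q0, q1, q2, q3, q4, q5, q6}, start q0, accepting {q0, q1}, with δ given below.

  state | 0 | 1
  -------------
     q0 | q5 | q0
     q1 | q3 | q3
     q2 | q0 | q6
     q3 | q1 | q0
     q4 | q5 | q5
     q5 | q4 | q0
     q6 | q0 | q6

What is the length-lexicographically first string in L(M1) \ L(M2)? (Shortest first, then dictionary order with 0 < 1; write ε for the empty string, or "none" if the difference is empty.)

10

The string 10 is accepted by M1 but not by M2.
No shorter string lies in the difference, and 10 is the lexicographically first length-2 string in L(M1) \ L(M2).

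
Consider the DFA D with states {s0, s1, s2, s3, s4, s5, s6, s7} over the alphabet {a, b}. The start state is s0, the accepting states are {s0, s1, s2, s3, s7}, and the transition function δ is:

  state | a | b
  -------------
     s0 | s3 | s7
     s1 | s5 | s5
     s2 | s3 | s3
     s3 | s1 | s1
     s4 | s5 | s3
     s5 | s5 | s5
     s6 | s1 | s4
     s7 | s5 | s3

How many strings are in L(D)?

8

The useful subgraph on states {s0, s1, s3, s7} is acyclic, so L(D) is finite; the longest accepting path visits 4 useful states, giving maximum string length 3.
Counting accepting paths from s0 by length: 1 of length 0, 2 of length 1, 3 of length 2, 2 of length 3. Total 8.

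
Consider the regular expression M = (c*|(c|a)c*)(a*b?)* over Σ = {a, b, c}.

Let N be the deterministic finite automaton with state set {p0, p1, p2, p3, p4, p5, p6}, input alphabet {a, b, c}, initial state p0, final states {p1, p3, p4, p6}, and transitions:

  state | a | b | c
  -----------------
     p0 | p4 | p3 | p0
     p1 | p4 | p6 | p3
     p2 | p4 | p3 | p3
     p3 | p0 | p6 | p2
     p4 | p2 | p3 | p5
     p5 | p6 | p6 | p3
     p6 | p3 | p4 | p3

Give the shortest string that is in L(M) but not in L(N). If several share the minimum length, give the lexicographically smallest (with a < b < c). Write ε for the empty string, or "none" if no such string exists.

The empty string ε is accepted by M but not by N.
Since ε is the unique shortest string, it is the required witness.

ε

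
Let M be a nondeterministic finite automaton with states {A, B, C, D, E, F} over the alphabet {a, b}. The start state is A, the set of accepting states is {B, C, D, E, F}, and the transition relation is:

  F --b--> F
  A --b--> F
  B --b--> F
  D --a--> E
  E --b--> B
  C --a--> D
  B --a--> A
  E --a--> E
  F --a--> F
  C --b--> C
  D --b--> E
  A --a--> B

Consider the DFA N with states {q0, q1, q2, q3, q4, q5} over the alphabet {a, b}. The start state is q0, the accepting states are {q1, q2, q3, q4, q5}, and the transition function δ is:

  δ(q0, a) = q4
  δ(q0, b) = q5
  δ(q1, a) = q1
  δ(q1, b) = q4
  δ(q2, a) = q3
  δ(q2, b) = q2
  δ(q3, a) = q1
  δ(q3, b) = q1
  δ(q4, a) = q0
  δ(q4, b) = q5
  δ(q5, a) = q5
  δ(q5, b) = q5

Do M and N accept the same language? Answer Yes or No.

Yes

Exploring the product automaton M × N from the start pair (A, q0), following both machines on each input symbol, reaches 3 state pairs: (A, q0), (B, q4), (F, q5).
M accepts in {B, C, D, E, F} and N accepts in {q1, q2, q3, q4, q5}. In every reachable pair the two components are either both accepting — (B, q4), (F, q5) — or both non-accepting, so no string is accepted by exactly one of the machines: L(M) \ L(N) and L(N) \ L(M) are both empty.
Hence every string is accepted by M iff it is accepted by N, and the two languages coincide.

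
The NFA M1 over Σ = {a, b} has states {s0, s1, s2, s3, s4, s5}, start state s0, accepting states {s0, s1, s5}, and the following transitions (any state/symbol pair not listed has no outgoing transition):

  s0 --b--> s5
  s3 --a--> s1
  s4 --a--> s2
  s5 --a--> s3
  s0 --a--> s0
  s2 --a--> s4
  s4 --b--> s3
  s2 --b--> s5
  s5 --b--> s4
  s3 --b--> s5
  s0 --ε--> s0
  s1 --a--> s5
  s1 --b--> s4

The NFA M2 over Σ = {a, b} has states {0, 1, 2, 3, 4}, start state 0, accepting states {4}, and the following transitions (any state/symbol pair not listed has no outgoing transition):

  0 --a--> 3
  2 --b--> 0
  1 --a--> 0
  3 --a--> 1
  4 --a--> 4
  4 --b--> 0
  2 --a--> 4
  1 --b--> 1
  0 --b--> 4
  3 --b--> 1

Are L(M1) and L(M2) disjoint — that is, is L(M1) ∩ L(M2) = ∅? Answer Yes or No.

The string b is accepted by both M1 and M2.
Hence L(M1) ∩ L(M2) ≠ ∅.

No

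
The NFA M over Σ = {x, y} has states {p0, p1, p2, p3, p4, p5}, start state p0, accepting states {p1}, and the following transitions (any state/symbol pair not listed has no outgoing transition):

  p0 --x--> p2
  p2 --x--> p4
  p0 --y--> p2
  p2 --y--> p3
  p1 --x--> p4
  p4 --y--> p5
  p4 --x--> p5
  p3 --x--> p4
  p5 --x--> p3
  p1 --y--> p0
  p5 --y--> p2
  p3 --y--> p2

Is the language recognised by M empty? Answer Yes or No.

The states reachable from the start state are {p0, p2, p3, p4, p5}.
None of the accepting states {p1} is reachable, so no string is accepted and L(M) = ∅.

Yes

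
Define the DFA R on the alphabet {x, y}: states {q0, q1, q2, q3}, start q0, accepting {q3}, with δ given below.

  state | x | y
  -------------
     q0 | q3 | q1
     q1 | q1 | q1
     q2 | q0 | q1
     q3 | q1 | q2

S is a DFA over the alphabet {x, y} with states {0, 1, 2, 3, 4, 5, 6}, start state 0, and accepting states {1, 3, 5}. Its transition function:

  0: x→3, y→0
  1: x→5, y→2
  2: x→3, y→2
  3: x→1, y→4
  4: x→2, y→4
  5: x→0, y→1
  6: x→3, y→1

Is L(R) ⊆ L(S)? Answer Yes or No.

Yes

Exploring the product automaton R × S from the start pair (q0, 0), following both machines on each input symbol, reaches 10 state pairs: (q0, 0), (q3, 3), (q1, 0), (q1, 1), (q2, 4), (q1, 3), (q1, 5), (q1, 2), (q0, 2), (q1, 4).
R accepts in {q3} and S accepts in {1, 3, 5}. The reachable pairs whose R-component is accepting are (q3, 3); in each of them the S-component is accepting too, so the product for L(R) \ L(S) (R-component accepting, S-component rejecting) has no reachable accepting pair and the difference is empty.
Hence every string in L(R) is also in L(S).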